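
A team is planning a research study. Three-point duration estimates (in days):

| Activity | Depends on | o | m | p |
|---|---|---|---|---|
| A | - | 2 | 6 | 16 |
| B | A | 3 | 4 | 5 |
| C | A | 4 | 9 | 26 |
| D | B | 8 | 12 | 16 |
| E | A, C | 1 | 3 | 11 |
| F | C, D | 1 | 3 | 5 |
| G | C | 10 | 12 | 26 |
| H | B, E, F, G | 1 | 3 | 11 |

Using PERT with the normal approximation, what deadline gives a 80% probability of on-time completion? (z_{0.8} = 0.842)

te_A = (2 + 4·6 + 16)/6 = 42/6 = 7; σ²_A = ((16−2)/6)² = 5.444
te_B = (3 + 4·4 + 5)/6 = 24/6 = 4; σ²_B = ((5−3)/6)² = 0.111
te_C = (4 + 4·9 + 26)/6 = 66/6 = 11; σ²_C = ((26−4)/6)² = 13.444
te_D = (8 + 4·12 + 16)/6 = 72/6 = 12; σ²_D = ((16−8)/6)² = 1.778
te_E = (1 + 4·3 + 11)/6 = 24/6 = 4; σ²_E = ((11−1)/6)² = 2.778
te_F = (1 + 4·3 + 5)/6 = 18/6 = 3; σ²_F = ((5−1)/6)² = 0.444
te_G = (10 + 4·12 + 26)/6 = 84/6 = 14; σ²_G = ((26−10)/6)² = 7.111
te_H = (1 + 4·3 + 11)/6 = 24/6 = 4; σ²_H = ((11−1)/6)² = 2.778

Forward pass:
ES_A = 0; EF_A = 7
ES_B = 7; EF_B = 7+4 = 11
ES_C = 7; EF_C = 7+11 = 18
ES_D = 11; EF_D = 11+12 = 23
ES_E = max(EF_A=7, EF_C=18) = 18; EF_E = 18+4 = 22
ES_F = max(EF_C=18, EF_D=23) = 23; EF_F = 23+3 = 26
ES_G = 18; EF_G = 18+14 = 32
ES_H = max(EF_B=11, EF_E=22, EF_F=26, EF_G=32) = 32; EF_H = 32+4 = 36
Expected project duration μ = 36 days. Critical path: A → C → G → H.

Variance along critical path = 5.444 + 13.444 + 7.111 + 2.778 = 28.778; σ = 5.364 days.
D = μ + z·σ = 36 + 0.842·5.364 = 40.5 days

40.5 days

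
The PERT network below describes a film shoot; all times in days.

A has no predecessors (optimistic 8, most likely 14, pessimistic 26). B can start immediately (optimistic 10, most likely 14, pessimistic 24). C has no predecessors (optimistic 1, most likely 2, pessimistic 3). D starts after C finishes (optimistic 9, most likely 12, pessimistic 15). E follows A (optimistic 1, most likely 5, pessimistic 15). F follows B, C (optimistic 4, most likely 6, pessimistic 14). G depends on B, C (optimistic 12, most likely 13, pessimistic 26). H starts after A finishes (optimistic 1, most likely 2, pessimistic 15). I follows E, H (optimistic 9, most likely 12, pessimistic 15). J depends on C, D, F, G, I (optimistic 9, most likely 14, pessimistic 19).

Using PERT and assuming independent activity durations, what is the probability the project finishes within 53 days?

te_A = (8 + 4·14 + 26)/6 = 90/6 = 15; σ²_A = ((26−8)/6)² = 9.000
te_B = (10 + 4·14 + 24)/6 = 90/6 = 15; σ²_B = ((24−10)/6)² = 5.444
te_C = (1 + 4·2 + 3)/6 = 12/6 = 2; σ²_C = ((3−1)/6)² = 0.111
te_D = (9 + 4·12 + 15)/6 = 72/6 = 12; σ²_D = ((15−9)/6)² = 1.000
te_E = (1 + 4·5 + 15)/6 = 36/6 = 6; σ²_E = ((15−1)/6)² = 5.444
te_F = (4 + 4·6 + 14)/6 = 42/6 = 7; σ²_F = ((14−4)/6)² = 2.778
te_G = (12 + 4·13 + 26)/6 = 90/6 = 15; σ²_G = ((26−12)/6)² = 5.444
te_H = (1 + 4·2 + 15)/6 = 24/6 = 4; σ²_H = ((15−1)/6)² = 5.444
te_I = (9 + 4·12 + 15)/6 = 72/6 = 12; σ²_I = ((15−9)/6)² = 1.000
te_J = (9 + 4·14 + 19)/6 = 84/6 = 14; σ²_J = ((19−9)/6)² = 2.778

Forward pass:
ES_A = 0; EF_A = 15
ES_B = 0; EF_B = 15
ES_C = 0; EF_C = 2
ES_D = 2; EF_D = 2+12 = 14
ES_E = 15; EF_E = 15+6 = 21
ES_F = max(EF_B=15, EF_C=2) = 15; EF_F = 15+7 = 22
ES_G = max(EF_B=15, EF_C=2) = 15; EF_G = 15+15 = 30
ES_H = 15; EF_H = 15+4 = 19
ES_I = max(EF_E=21, EF_H=19) = 21; EF_I = 21+12 = 33
ES_J = max(EF_C=2, EF_D=14, EF_F=22, EF_G=30, EF_I=33) = 33; EF_J = 33+14 = 47
Expected project duration μ = 47 days. Critical path: A → E → I → J.

Variance along critical path = 9.000 + 5.444 + 1.000 + 2.778 = 18.222; σ = √18.222 = 4.269 days.
Z = (53 − 47) / 4.269 = 1.406
P(T ≤ 53) = Φ(1.406) ≈ 0.920

0.920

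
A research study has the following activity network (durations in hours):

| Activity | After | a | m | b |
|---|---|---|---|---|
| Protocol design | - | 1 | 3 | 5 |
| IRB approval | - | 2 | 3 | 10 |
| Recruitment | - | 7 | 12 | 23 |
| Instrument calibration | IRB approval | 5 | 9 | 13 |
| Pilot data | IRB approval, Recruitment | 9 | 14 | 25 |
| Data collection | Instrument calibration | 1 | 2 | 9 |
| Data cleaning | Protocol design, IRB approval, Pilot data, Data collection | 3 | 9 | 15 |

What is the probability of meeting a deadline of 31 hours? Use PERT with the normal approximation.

te_Protocol design = (1 + 4·3 + 5)/6 = 18/6 = 3; σ²_Protocol design = ((5−1)/6)² = 0.444
te_IRB approval = (2 + 4·3 + 10)/6 = 24/6 = 4; σ²_IRB approval = ((10−2)/6)² = 1.778
te_Recruitment = (7 + 4·12 + 23)/6 = 78/6 = 13; σ²_Recruitment = ((23−7)/6)² = 7.111
te_Instrument calibration = (5 + 4·9 + 13)/6 = 54/6 = 9; σ²_Instrument calibration = ((13−5)/6)² = 1.778
te_Pilot data = (9 + 4·14 + 25)/6 = 90/6 = 15; σ²_Pilot data = ((25−9)/6)² = 7.111
te_Data collection = (1 + 4·2 + 9)/6 = 18/6 = 3; σ²_Data collection = ((9−1)/6)² = 1.778
te_Data cleaning = (3 + 4·9 + 15)/6 = 54/6 = 9; σ²_Data cleaning = ((15−3)/6)² = 4.000

Forward pass:
ES_Protocol design = 0; EF_Protocol design = 3
ES_IRB approval = 0; EF_IRB approval = 4
ES_Recruitment = 0; EF_Recruitment = 13
ES_Instrument calibration = 4; EF_Instrument calibration = 4+9 = 13
ES_Pilot data = max(EF_IRB approval=4, EF_Recruitment=13) = 13; EF_Pilot data = 13+15 = 28
ES_Data collection = 13; EF_Data collection = 13+3 = 16
ES_Data cleaning = max(EF_Protocol design=3, EF_IRB approval=4, EF_Pilot data=28, EF_Data collection=16) = 28; EF_Data cleaning = 28+9 = 37
Expected project duration μ = 37 hours. Critical path: Recruitment → Pilot data → Data cleaning.

Variance along critical path = 7.111 + 7.111 + 4.000 = 18.222; σ = √18.222 = 4.269 hours.
Z = (31 − 37) / 4.269 = -1.406
P(T ≤ 31) = Φ(-1.406) ≈ 0.080

0.080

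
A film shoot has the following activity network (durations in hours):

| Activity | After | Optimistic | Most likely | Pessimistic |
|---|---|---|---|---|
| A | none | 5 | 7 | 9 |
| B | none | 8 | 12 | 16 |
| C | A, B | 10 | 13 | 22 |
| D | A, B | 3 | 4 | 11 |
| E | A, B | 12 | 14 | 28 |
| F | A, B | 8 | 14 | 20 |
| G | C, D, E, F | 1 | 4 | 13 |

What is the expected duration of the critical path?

te_A = (5 + 4·7 + 9)/6 = 42/6 = 7
te_B = (8 + 4·12 + 16)/6 = 72/6 = 12
te_C = (10 + 4·13 + 22)/6 = 84/6 = 14
te_D = (3 + 4·4 + 11)/6 = 30/6 = 5
te_E = (12 + 4·14 + 28)/6 = 96/6 = 16
te_F = (8 + 4·14 + 20)/6 = 84/6 = 14
te_G = (1 + 4·4 + 13)/6 = 30/6 = 5

Forward pass:
ES_A = 0; EF_A = 7
ES_B = 0; EF_B = 12
ES_C = max(EF_A=7, EF_B=12) = 12; EF_C = 12+14 = 26
ES_D = max(EF_A=7, EF_B=12) = 12; EF_D = 12+5 = 17
ES_E = max(EF_A=7, EF_B=12) = 12; EF_E = 12+16 = 28
ES_F = max(EF_A=7, EF_B=12) = 12; EF_F = 12+14 = 26
ES_G = max(EF_C=26, EF_D=17, EF_E=28, EF_F=26) = 28; EF_G = 28+5 = 33
Expected project duration μ = 33 hours. Critical path: B → E → G.

33 hours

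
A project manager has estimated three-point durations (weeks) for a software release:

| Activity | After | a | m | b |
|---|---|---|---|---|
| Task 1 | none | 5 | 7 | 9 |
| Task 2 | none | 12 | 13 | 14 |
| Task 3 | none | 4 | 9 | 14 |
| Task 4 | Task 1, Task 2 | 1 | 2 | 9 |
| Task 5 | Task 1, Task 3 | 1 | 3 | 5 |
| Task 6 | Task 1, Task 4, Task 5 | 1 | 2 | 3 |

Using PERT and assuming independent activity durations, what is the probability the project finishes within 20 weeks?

0.921

te_Task 1 = (5 + 4·7 + 9)/6 = 42/6 = 7; σ²_Task 1 = ((9−5)/6)² = 0.444
te_Task 2 = (12 + 4·13 + 14)/6 = 78/6 = 13; σ²_Task 2 = ((14−12)/6)² = 0.111
te_Task 3 = (4 + 4·9 + 14)/6 = 54/6 = 9; σ²_Task 3 = ((14−4)/6)² = 2.778
te_Task 4 = (1 + 4·2 + 9)/6 = 18/6 = 3; σ²_Task 4 = ((9−1)/6)² = 1.778
te_Task 5 = (1 + 4·3 + 5)/6 = 18/6 = 3; σ²_Task 5 = ((5−1)/6)² = 0.444
te_Task 6 = (1 + 4·2 + 3)/6 = 12/6 = 2; σ²_Task 6 = ((3−1)/6)² = 0.111

Forward pass:
ES_Task 1 = 0; EF_Task 1 = 7
ES_Task 2 = 0; EF_Task 2 = 13
ES_Task 3 = 0; EF_Task 3 = 9
ES_Task 4 = max(EF_Task 1=7, EF_Task 2=13) = 13; EF_Task 4 = 13+3 = 16
ES_Task 5 = max(EF_Task 1=7, EF_Task 3=9) = 9; EF_Task 5 = 9+3 = 12
ES_Task 6 = max(EF_Task 1=7, EF_Task 4=16, EF_Task 5=12) = 16; EF_Task 6 = 16+2 = 18
Expected project duration μ = 18 weeks. Critical path: Task 2 → Task 4 → Task 6.

Variance along critical path = 0.111 + 1.778 + 0.111 = 2.000; σ = √2.000 = 1.414 weeks.
Z = (20 − 18) / 1.414 = 1.414
P(T ≤ 20) = Φ(1.414) ≈ 0.921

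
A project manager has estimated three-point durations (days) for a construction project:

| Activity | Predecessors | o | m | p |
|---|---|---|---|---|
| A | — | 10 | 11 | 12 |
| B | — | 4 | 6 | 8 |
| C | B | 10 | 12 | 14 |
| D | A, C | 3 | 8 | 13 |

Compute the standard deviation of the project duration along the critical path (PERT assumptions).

1.91 days

te_A = (10 + 4·11 + 12)/6 = 66/6 = 11; σ²_A = ((12−10)/6)² = 0.111
te_B = (4 + 4·6 + 8)/6 = 36/6 = 6; σ²_B = ((8−4)/6)² = 0.444
te_C = (10 + 4·12 + 14)/6 = 72/6 = 12; σ²_C = ((14−10)/6)² = 0.444
te_D = (3 + 4·8 + 13)/6 = 48/6 = 8; σ²_D = ((13−3)/6)² = 2.778

Forward pass:
ES_A = 0; EF_A = 11
ES_B = 0; EF_B = 6
ES_C = 6; EF_C = 6+12 = 18
ES_D = max(EF_A=11, EF_C=18) = 18; EF_D = 18+8 = 26
Expected project duration μ = 26 days. Critical path: B → C → D.

Variance along critical path = 0.444 + 0.444 + 2.778 = 3.667
σ = √3.667 = 1.915 days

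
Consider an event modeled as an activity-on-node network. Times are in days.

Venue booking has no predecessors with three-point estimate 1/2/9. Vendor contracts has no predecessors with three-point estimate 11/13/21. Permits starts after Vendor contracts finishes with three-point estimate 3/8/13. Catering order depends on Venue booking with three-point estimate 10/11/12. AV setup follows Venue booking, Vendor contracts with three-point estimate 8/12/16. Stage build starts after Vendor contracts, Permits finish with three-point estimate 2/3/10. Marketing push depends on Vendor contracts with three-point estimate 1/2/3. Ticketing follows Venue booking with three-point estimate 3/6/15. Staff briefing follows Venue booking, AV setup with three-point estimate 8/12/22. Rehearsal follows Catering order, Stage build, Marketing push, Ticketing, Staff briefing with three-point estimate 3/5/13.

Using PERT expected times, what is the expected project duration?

te_Venue booking = (1 + 4·2 + 9)/6 = 18/6 = 3
te_Vendor contracts = (11 + 4·13 + 21)/6 = 84/6 = 14
te_Permits = (3 + 4·8 + 13)/6 = 48/6 = 8
te_Catering order = (10 + 4·11 + 12)/6 = 66/6 = 11
te_AV setup = (8 + 4·12 + 16)/6 = 72/6 = 12
te_Stage build = (2 + 4·3 + 10)/6 = 24/6 = 4
te_Marketing push = (1 + 4·2 + 3)/6 = 12/6 = 2
te_Ticketing = (3 + 4·6 + 15)/6 = 42/6 = 7
te_Staff briefing = (8 + 4·12 + 22)/6 = 78/6 = 13
te_Rehearsal = (3 + 4·5 + 13)/6 = 36/6 = 6

Forward pass:
ES_Venue booking = 0; EF_Venue booking = 3
ES_Vendor contracts = 0; EF_Vendor contracts = 14
ES_Permits = 14; EF_Permits = 14+8 = 22
ES_Catering order = 3; EF_Catering order = 3+11 = 14
ES_AV setup = max(EF_Venue booking=3, EF_Vendor contracts=14) = 14; EF_AV setup = 14+12 = 26
ES_Stage build = max(EF_Vendor contracts=14, EF_Permits=22) = 22; EF_Stage build = 22+4 = 26
ES_Marketing push = 14; EF_Marketing push = 14+2 = 16
ES_Ticketing = 3; EF_Ticketing = 3+7 = 10
ES_Staff briefing = max(EF_Venue booking=3, EF_AV setup=26) = 26; EF_Staff briefing = 26+13 = 39
ES_Rehearsal = max(EF_Catering order=14, EF_Stage build=26, EF_Marketing push=16, EF_Ticketing=10, EF_Staff briefing=39) = 39; EF_Rehearsal = 39+6 = 45
Expected project duration μ = 45 days. Critical path: Vendor contracts → AV setup → Staff briefing → Rehearsal.

45 days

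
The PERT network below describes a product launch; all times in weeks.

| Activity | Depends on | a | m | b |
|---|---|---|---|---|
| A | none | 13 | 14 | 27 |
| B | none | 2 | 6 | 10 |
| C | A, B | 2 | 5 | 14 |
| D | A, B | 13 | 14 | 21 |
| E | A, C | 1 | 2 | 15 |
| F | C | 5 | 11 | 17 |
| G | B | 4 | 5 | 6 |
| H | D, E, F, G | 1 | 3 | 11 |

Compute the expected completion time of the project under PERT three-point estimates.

37 weeks

te_A = (13 + 4·14 + 27)/6 = 96/6 = 16
te_B = (2 + 4·6 + 10)/6 = 36/6 = 6
te_C = (2 + 4·5 + 14)/6 = 36/6 = 6
te_D = (13 + 4·14 + 21)/6 = 90/6 = 15
te_E = (1 + 4·2 + 15)/6 = 24/6 = 4
te_F = (5 + 4·11 + 17)/6 = 66/6 = 11
te_G = (4 + 4·5 + 6)/6 = 30/6 = 5
te_H = (1 + 4·3 + 11)/6 = 24/6 = 4

Forward pass:
ES_A = 0; EF_A = 16
ES_B = 0; EF_B = 6
ES_C = max(EF_A=16, EF_B=6) = 16; EF_C = 16+6 = 22
ES_D = max(EF_A=16, EF_B=6) = 16; EF_D = 16+15 = 31
ES_E = max(EF_A=16, EF_C=22) = 22; EF_E = 22+4 = 26
ES_F = 22; EF_F = 22+11 = 33
ES_G = 6; EF_G = 6+5 = 11
ES_H = max(EF_D=31, EF_E=26, EF_F=33, EF_G=11) = 33; EF_H = 33+4 = 37
Expected project duration μ = 37 weeks. Critical path: A → C → F → H.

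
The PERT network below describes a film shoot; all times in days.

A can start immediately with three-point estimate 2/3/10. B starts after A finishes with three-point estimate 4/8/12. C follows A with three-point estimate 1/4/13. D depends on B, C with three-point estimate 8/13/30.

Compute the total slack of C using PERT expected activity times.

3 days

te_A = (2 + 4·3 + 10)/6 = 24/6 = 4
te_B = (4 + 4·8 + 12)/6 = 48/6 = 8
te_C = (1 + 4·4 + 13)/6 = 30/6 = 5
te_D = (8 + 4·13 + 30)/6 = 90/6 = 15

Forward pass:
ES_A = 0; EF_A = 4
ES_B = 4; EF_B = 4+8 = 12
ES_C = 4; EF_C = 4+5 = 9
ES_D = max(EF_B=12, EF_C=9) = 12; EF_D = 12+15 = 27
Expected project duration μ = 27 days. Critical path: A → B → D.

Backward pass:
LF_D = 27; LS_D = 27−15 = 12
LF_C = LS_D = 12; LS_C = 12−5 = 7
LF_B = LS_D = 12; LS_B = 12−8 = 4
LF_A = min(LS_B=4, LS_C=7) = 4; LS_A = 4−4 = 0
Slack_C = LS_C − ES_C = 7 − 4 = 3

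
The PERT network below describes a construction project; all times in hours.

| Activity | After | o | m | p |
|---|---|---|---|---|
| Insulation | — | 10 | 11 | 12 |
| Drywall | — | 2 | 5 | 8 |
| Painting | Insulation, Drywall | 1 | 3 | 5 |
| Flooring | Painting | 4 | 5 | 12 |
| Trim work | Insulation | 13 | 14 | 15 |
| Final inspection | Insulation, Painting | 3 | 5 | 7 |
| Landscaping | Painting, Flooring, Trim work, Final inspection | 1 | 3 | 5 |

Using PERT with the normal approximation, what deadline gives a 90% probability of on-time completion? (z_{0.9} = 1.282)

29.0 hours

te_Insulation = (10 + 4·11 + 12)/6 = 66/6 = 11; σ²_Insulation = ((12−10)/6)² = 0.111
te_Drywall = (2 + 4·5 + 8)/6 = 30/6 = 5; σ²_Drywall = ((8−2)/6)² = 1.000
te_Painting = (1 + 4·3 + 5)/6 = 18/6 = 3; σ²_Painting = ((5−1)/6)² = 0.444
te_Flooring = (4 + 4·5 + 12)/6 = 36/6 = 6; σ²_Flooring = ((12−4)/6)² = 1.778
te_Trim work = (13 + 4·14 + 15)/6 = 84/6 = 14; σ²_Trim work = ((15−13)/6)² = 0.111
te_Final inspection = (3 + 4·5 + 7)/6 = 30/6 = 5; σ²_Final inspection = ((7−3)/6)² = 0.444
te_Landscaping = (1 + 4·3 + 5)/6 = 18/6 = 3; σ²_Landscaping = ((5−1)/6)² = 0.444

Forward pass:
ES_Insulation = 0; EF_Insulation = 11
ES_Drywall = 0; EF_Drywall = 5
ES_Painting = max(EF_Insulation=11, EF_Drywall=5) = 11; EF_Painting = 11+3 = 14
ES_Flooring = 14; EF_Flooring = 14+6 = 20
ES_Trim work = 11; EF_Trim work = 11+14 = 25
ES_Final inspection = max(EF_Insulation=11, EF_Painting=14) = 14; EF_Final inspection = 14+5 = 19
ES_Landscaping = max(EF_Painting=14, EF_Flooring=20, EF_Trim work=25, EF_Final inspection=19) = 25; EF_Landscaping = 25+3 = 28
Expected project duration μ = 28 hours. Critical path: Insulation → Trim work → Landscaping.

Variance along critical path = 0.111 + 0.111 + 0.444 = 0.667; σ = 0.816 hours.
D = μ + z·σ = 28 + 1.282·0.816 = 29.0 hours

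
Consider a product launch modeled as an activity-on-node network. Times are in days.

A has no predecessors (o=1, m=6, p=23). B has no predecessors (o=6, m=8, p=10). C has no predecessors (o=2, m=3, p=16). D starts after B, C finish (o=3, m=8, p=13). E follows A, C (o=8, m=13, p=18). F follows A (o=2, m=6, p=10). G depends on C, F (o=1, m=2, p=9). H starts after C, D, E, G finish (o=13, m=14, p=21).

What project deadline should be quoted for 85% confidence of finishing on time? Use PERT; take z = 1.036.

te_A = (1 + 4·6 + 23)/6 = 48/6 = 8; σ²_A = ((23−1)/6)² = 13.444
te_B = (6 + 4·8 + 10)/6 = 48/6 = 8; σ²_B = ((10−6)/6)² = 0.444
te_C = (2 + 4·3 + 16)/6 = 30/6 = 5; σ²_C = ((16−2)/6)² = 5.444
te_D = (3 + 4·8 + 13)/6 = 48/6 = 8; σ²_D = ((13−3)/6)² = 2.778
te_E = (8 + 4·13 + 18)/6 = 78/6 = 13; σ²_E = ((18−8)/6)² = 2.778
te_F = (2 + 4·6 + 10)/6 = 36/6 = 6; σ²_F = ((10−2)/6)² = 1.778
te_G = (1 + 4·2 + 9)/6 = 18/6 = 3; σ²_G = ((9−1)/6)² = 1.778
te_H = (13 + 4·14 + 21)/6 = 90/6 = 15; σ²_H = ((21−13)/6)² = 1.778

Forward pass:
ES_A = 0; EF_A = 8
ES_B = 0; EF_B = 8
ES_C = 0; EF_C = 5
ES_D = max(EF_B=8, EF_C=5) = 8; EF_D = 8+8 = 16
ES_E = max(EF_A=8, EF_C=5) = 8; EF_E = 8+13 = 21
ES_F = 8; EF_F = 8+6 = 14
ES_G = max(EF_C=5, EF_F=14) = 14; EF_G = 14+3 = 17
ES_H = max(EF_C=5, EF_D=16, EF_E=21, EF_G=17) = 21; EF_H = 21+15 = 36
Expected project duration μ = 36 days. Critical path: A → E → H.

Variance along critical path = 13.444 + 2.778 + 1.778 = 18.000; σ = 4.243 days.
D = μ + z·σ = 36 + 1.036·4.243 = 40.4 days

40.4 days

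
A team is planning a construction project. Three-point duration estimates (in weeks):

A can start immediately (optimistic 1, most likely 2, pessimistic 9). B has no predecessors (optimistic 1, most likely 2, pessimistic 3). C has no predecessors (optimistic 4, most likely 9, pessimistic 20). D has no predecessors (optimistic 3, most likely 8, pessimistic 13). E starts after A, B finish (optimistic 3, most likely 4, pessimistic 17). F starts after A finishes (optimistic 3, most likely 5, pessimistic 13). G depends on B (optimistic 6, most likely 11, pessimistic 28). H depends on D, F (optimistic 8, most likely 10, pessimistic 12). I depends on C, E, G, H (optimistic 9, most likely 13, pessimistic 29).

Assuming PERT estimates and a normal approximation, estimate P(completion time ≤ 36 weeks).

te_A = (1 + 4·2 + 9)/6 = 18/6 = 3; σ²_A = ((9−1)/6)² = 1.778
te_B = (1 + 4·2 + 3)/6 = 12/6 = 2; σ²_B = ((3−1)/6)² = 0.111
te_C = (4 + 4·9 + 20)/6 = 60/6 = 10; σ²_C = ((20−4)/6)² = 7.111
te_D = (3 + 4·8 + 13)/6 = 48/6 = 8; σ²_D = ((13−3)/6)² = 2.778
te_E = (3 + 4·4 + 17)/6 = 36/6 = 6; σ²_E = ((17−3)/6)² = 5.444
te_F = (3 + 4·5 + 13)/6 = 36/6 = 6; σ²_F = ((13−3)/6)² = 2.778
te_G = (6 + 4·11 + 28)/6 = 78/6 = 13; σ²_G = ((28−6)/6)² = 13.444
te_H = (8 + 4·10 + 12)/6 = 60/6 = 10; σ²_H = ((12−8)/6)² = 0.444
te_I = (9 + 4·13 + 29)/6 = 90/6 = 15; σ²_I = ((29−9)/6)² = 11.111

Forward pass:
ES_A = 0; EF_A = 3
ES_B = 0; EF_B = 2
ES_C = 0; EF_C = 10
ES_D = 0; EF_D = 8
ES_E = max(EF_A=3, EF_B=2) = 3; EF_E = 3+6 = 9
ES_F = 3; EF_F = 3+6 = 9
ES_G = 2; EF_G = 2+13 = 15
ES_H = max(EF_D=8, EF_F=9) = 9; EF_H = 9+10 = 19
ES_I = max(EF_C=10, EF_E=9, EF_G=15, EF_H=19) = 19; EF_I = 19+15 = 34
Expected project duration μ = 34 weeks. Critical path: A → F → H → I.

Variance along critical path = 1.778 + 2.778 + 0.444 + 11.111 = 16.111; σ = √16.111 = 4.014 weeks.
Z = (36 − 34) / 4.014 = 0.498
P(T ≤ 36) = Φ(0.498) ≈ 0.691

0.691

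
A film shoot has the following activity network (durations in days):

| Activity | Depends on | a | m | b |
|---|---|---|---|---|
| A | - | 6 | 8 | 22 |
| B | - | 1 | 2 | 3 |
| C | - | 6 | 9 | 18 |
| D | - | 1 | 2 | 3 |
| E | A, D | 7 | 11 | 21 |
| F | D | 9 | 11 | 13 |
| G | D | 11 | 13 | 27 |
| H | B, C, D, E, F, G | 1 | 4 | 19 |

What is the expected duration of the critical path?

28 days

te_A = (6 + 4·8 + 22)/6 = 60/6 = 10
te_B = (1 + 4·2 + 3)/6 = 12/6 = 2
te_C = (6 + 4·9 + 18)/6 = 60/6 = 10
te_D = (1 + 4·2 + 3)/6 = 12/6 = 2
te_E = (7 + 4·11 + 21)/6 = 72/6 = 12
te_F = (9 + 4·11 + 13)/6 = 66/6 = 11
te_G = (11 + 4·13 + 27)/6 = 90/6 = 15
te_H = (1 + 4·4 + 19)/6 = 36/6 = 6

Forward pass:
ES_A = 0; EF_A = 10
ES_B = 0; EF_B = 2
ES_C = 0; EF_C = 10
ES_D = 0; EF_D = 2
ES_E = max(EF_A=10, EF_D=2) = 10; EF_E = 10+12 = 22
ES_F = 2; EF_F = 2+11 = 13
ES_G = 2; EF_G = 2+15 = 17
ES_H = max(EF_B=2, EF_C=10, EF_D=2, EF_E=22, EF_F=13, EF_G=17) = 22; EF_H = 22+6 = 28
Expected project duration μ = 28 days. Critical path: A → E → H.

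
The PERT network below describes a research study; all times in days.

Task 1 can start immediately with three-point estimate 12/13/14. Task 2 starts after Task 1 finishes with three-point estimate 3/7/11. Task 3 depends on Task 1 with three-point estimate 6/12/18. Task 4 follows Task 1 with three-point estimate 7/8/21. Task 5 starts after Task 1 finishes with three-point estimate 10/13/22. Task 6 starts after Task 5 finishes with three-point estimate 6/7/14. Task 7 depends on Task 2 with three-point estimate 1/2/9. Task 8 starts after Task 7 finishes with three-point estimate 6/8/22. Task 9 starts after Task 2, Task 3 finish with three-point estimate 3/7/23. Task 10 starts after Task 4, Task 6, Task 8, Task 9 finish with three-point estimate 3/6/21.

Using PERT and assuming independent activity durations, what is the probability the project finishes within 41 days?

te_Task 1 = (12 + 4·13 + 14)/6 = 78/6 = 13; σ²_Task 1 = ((14−12)/6)² = 0.111
te_Task 2 = (3 + 4·7 + 11)/6 = 42/6 = 7; σ²_Task 2 = ((11−3)/6)² = 1.778
te_Task 3 = (6 + 4·12 + 18)/6 = 72/6 = 12; σ²_Task 3 = ((18−6)/6)² = 4.000
te_Task 4 = (7 + 4·8 + 21)/6 = 60/6 = 10; σ²_Task 4 = ((21−7)/6)² = 5.444
te_Task 5 = (10 + 4·13 + 22)/6 = 84/6 = 14; σ²_Task 5 = ((22−10)/6)² = 4.000
te_Task 6 = (6 + 4·7 + 14)/6 = 48/6 = 8; σ²_Task 6 = ((14−6)/6)² = 1.778
te_Task 7 = (1 + 4·2 + 9)/6 = 18/6 = 3; σ²_Task 7 = ((9−1)/6)² = 1.778
te_Task 8 = (6 + 4·8 + 22)/6 = 60/6 = 10; σ²_Task 8 = ((22−6)/6)² = 7.111
te_Task 9 = (3 + 4·7 + 23)/6 = 54/6 = 9; σ²_Task 9 = ((23−3)/6)² = 11.111
te_Task 10 = (3 + 4·6 + 21)/6 = 48/6 = 8; σ²_Task 10 = ((21−3)/6)² = 9.000

Forward pass:
ES_Task 1 = 0; EF_Task 1 = 13
ES_Task 2 = 13; EF_Task 2 = 13+7 = 20
ES_Task 3 = 13; EF_Task 3 = 13+12 = 25
ES_Task 4 = 13; EF_Task 4 = 13+10 = 23
ES_Task 5 = 13; EF_Task 5 = 13+14 = 27
ES_Task 6 = 27; EF_Task 6 = 27+8 = 35
ES_Task 7 = 20; EF_Task 7 = 20+3 = 23
ES_Task 8 = 23; EF_Task 8 = 23+10 = 33
ES_Task 9 = max(EF_Task 2=20, EF_Task 3=25) = 25; EF_Task 9 = 25+9 = 34
ES_Task 10 = max(EF_Task 4=23, EF_Task 6=35, EF_Task 8=33, EF_Task 9=34) = 35; EF_Task 10 = 35+8 = 43
Expected project duration μ = 43 days. Critical path: Task 1 → Task 5 → Task 6 → Task 10.

Variance along critical path = 0.111 + 4.000 + 1.778 + 9.000 = 14.889; σ = √14.889 = 3.859 days.
Z = (41 − 43) / 3.859 = -0.518
P(T ≤ 41) = Φ(-0.518) ≈ 0.302

0.302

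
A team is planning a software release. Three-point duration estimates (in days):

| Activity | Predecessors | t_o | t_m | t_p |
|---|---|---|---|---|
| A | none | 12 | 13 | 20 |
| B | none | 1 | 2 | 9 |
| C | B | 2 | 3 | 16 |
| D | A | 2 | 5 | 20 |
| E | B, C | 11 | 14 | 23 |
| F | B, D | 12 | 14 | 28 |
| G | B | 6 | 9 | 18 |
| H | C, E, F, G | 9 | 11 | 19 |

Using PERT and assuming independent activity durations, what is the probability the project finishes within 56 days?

te_A = (12 + 4·13 + 20)/6 = 84/6 = 14; σ²_A = ((20−12)/6)² = 1.778
te_B = (1 + 4·2 + 9)/6 = 18/6 = 3; σ²_B = ((9−1)/6)² = 1.778
te_C = (2 + 4·3 + 16)/6 = 30/6 = 5; σ²_C = ((16−2)/6)² = 5.444
te_D = (2 + 4·5 + 20)/6 = 42/6 = 7; σ²_D = ((20−2)/6)² = 9.000
te_E = (11 + 4·14 + 23)/6 = 90/6 = 15; σ²_E = ((23−11)/6)² = 4.000
te_F = (12 + 4·14 + 28)/6 = 96/6 = 16; σ²_F = ((28−12)/6)² = 7.111
te_G = (6 + 4·9 + 18)/6 = 60/6 = 10; σ²_G = ((18−6)/6)² = 4.000
te_H = (9 + 4·11 + 19)/6 = 72/6 = 12; σ²_H = ((19−9)/6)² = 2.778

Forward pass:
ES_A = 0; EF_A = 14
ES_B = 0; EF_B = 3
ES_C = 3; EF_C = 3+5 = 8
ES_D = 14; EF_D = 14+7 = 21
ES_E = max(EF_B=3, EF_C=8) = 8; EF_E = 8+15 = 23
ES_F = max(EF_B=3, EF_D=21) = 21; EF_F = 21+16 = 37
ES_G = 3; EF_G = 3+10 = 13
ES_H = max(EF_C=8, EF_E=23, EF_F=37, EF_G=13) = 37; EF_H = 37+12 = 49
Expected project duration μ = 49 days. Critical path: A → D → F → H.

Variance along critical path = 1.778 + 9.000 + 7.111 + 2.778 = 20.667; σ = √20.667 = 4.546 days.
Z = (56 − 49) / 4.546 = 1.540
P(T ≤ 56) = Φ(1.540) ≈ 0.938

0.938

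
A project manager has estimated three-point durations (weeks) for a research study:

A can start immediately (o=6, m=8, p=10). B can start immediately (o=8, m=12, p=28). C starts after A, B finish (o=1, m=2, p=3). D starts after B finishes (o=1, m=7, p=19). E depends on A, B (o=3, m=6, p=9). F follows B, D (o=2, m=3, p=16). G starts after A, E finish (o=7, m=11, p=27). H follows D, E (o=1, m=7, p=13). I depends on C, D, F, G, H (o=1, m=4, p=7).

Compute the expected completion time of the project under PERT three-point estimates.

37 weeks

te_A = (6 + 4·8 + 10)/6 = 48/6 = 8
te_B = (8 + 4·12 + 28)/6 = 84/6 = 14
te_C = (1 + 4·2 + 3)/6 = 12/6 = 2
te_D = (1 + 4·7 + 19)/6 = 48/6 = 8
te_E = (3 + 4·6 + 9)/6 = 36/6 = 6
te_F = (2 + 4·3 + 16)/6 = 30/6 = 5
te_G = (7 + 4·11 + 27)/6 = 78/6 = 13
te_H = (1 + 4·7 + 13)/6 = 42/6 = 7
te_I = (1 + 4·4 + 7)/6 = 24/6 = 4

Forward pass:
ES_A = 0; EF_A = 8
ES_B = 0; EF_B = 14
ES_C = max(EF_A=8, EF_B=14) = 14; EF_C = 14+2 = 16
ES_D = 14; EF_D = 14+8 = 22
ES_E = max(EF_A=8, EF_B=14) = 14; EF_E = 14+6 = 20
ES_F = max(EF_B=14, EF_D=22) = 22; EF_F = 22+5 = 27
ES_G = max(EF_A=8, EF_E=20) = 20; EF_G = 20+13 = 33
ES_H = max(EF_D=22, EF_E=20) = 22; EF_H = 22+7 = 29
ES_I = max(EF_C=16, EF_D=22, EF_F=27, EF_G=33, EF_H=29) = 33; EF_I = 33+4 = 37
Expected project duration μ = 37 weeks. Critical path: B → E → G → I.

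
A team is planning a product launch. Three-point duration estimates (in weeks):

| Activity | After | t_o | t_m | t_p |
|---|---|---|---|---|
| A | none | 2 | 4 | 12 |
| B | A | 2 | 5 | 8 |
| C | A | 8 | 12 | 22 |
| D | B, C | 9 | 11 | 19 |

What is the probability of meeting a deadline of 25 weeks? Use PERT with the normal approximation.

te_A = (2 + 4·4 + 12)/6 = 30/6 = 5; σ²_A = ((12−2)/6)² = 2.778
te_B = (2 + 4·5 + 8)/6 = 30/6 = 5; σ²_B = ((8−2)/6)² = 1.000
te_C = (8 + 4·12 + 22)/6 = 78/6 = 13; σ²_C = ((22−8)/6)² = 5.444
te_D = (9 + 4·11 + 19)/6 = 72/6 = 12; σ²_D = ((19−9)/6)² = 2.778

Forward pass:
ES_A = 0; EF_A = 5
ES_B = 5; EF_B = 5+5 = 10
ES_C = 5; EF_C = 5+13 = 18
ES_D = max(EF_B=10, EF_C=18) = 18; EF_D = 18+12 = 30
Expected project duration μ = 30 weeks. Critical path: A → C → D.

Variance along critical path = 2.778 + 5.444 + 2.778 = 11.000; σ = √11.000 = 3.317 weeks.
Z = (25 − 30) / 3.317 = -1.508
P(T ≤ 25) = Φ(-1.508) ≈ 0.066

0.066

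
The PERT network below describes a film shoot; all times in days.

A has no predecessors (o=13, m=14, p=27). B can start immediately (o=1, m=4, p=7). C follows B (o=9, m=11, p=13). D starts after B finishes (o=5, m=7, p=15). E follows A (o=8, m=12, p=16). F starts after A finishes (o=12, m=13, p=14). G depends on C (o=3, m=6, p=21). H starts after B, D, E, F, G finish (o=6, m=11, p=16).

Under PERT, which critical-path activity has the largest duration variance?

te_A = (13 + 4·14 + 27)/6 = 96/6 = 16; σ²_A = ((27−13)/6)² = 5.444
te_B = (1 + 4·4 + 7)/6 = 24/6 = 4; σ²_B = ((7−1)/6)² = 1.000
te_C = (9 + 4·11 + 13)/6 = 66/6 = 11; σ²_C = ((13−9)/6)² = 0.444
te_D = (5 + 4·7 + 15)/6 = 48/6 = 8; σ²_D = ((15−5)/6)² = 2.778
te_E = (8 + 4·12 + 16)/6 = 72/6 = 12; σ²_E = ((16−8)/6)² = 1.778
te_F = (12 + 4·13 + 14)/6 = 78/6 = 13; σ²_F = ((14−12)/6)² = 0.111
te_G = (3 + 4·6 + 21)/6 = 48/6 = 8; σ²_G = ((21−3)/6)² = 9.000
te_H = (6 + 4·11 + 16)/6 = 66/6 = 11; σ²_H = ((16−6)/6)² = 2.778

Forward pass:
ES_A = 0; EF_A = 16
ES_B = 0; EF_B = 4
ES_C = 4; EF_C = 4+11 = 15
ES_D = 4; EF_D = 4+8 = 12
ES_E = 16; EF_E = 16+12 = 28
ES_F = 16; EF_F = 16+13 = 29
ES_G = 15; EF_G = 15+8 = 23
ES_H = max(EF_B=4, EF_D=12, EF_E=28, EF_F=29, EF_G=23) = 29; EF_H = 29+11 = 40
Expected project duration μ = 40 days. Critical path: A → F → H.

Variances on critical path: σ²_A=5.444, σ²_F=0.111, σ²_H=2.778.
Largest is σ²_A = 5.444.

A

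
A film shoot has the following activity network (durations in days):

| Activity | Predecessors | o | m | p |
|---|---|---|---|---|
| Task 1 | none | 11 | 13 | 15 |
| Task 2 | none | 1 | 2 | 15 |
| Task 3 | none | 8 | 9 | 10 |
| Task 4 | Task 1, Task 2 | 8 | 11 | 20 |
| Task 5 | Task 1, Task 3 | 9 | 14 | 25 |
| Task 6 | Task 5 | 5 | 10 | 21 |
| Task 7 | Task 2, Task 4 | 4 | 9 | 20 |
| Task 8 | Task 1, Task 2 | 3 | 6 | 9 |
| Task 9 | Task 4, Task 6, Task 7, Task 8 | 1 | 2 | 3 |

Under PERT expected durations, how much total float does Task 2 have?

te_Task 1 = (11 + 4·13 + 15)/6 = 78/6 = 13
te_Task 2 = (1 + 4·2 + 15)/6 = 24/6 = 4
te_Task 3 = (8 + 4·9 + 10)/6 = 54/6 = 9
te_Task 4 = (8 + 4·11 + 20)/6 = 72/6 = 12
te_Task 5 = (9 + 4·14 + 25)/6 = 90/6 = 15
te_Task 6 = (5 + 4·10 + 21)/6 = 66/6 = 11
te_Task 7 = (4 + 4·9 + 20)/6 = 60/6 = 10
te_Task 8 = (3 + 4·6 + 9)/6 = 36/6 = 6
te_Task 9 = (1 + 4·2 + 3)/6 = 12/6 = 2

Forward pass:
ES_Task 1 = 0; EF_Task 1 = 13
ES_Task 2 = 0; EF_Task 2 = 4
ES_Task 3 = 0; EF_Task 3 = 9
ES_Task 4 = max(EF_Task 1=13, EF_Task 2=4) = 13; EF_Task 4 = 13+12 = 25
ES_Task 5 = max(EF_Task 1=13, EF_Task 3=9) = 13; EF_Task 5 = 13+15 = 28
ES_Task 6 = 28; EF_Task 6 = 28+11 = 39
ES_Task 7 = max(EF_Task 2=4, EF_Task 4=25) = 25; EF_Task 7 = 25+10 = 35
ES_Task 8 = max(EF_Task 1=13, EF_Task 2=4) = 13; EF_Task 8 = 13+6 = 19
ES_Task 9 = max(EF_Task 4=25, EF_Task 6=39, EF_Task 7=35, EF_Task 8=19) = 39; EF_Task 9 = 39+2 = 41
Expected project duration μ = 41 days. Critical path: Task 1 → Task 5 → Task 6 → Task 9.

Backward pass:
LF_Task 9 = 41; LS_Task 9 = 41−2 = 39
LF_Task 8 = LS_Task 9 = 39; LS_Task 8 = 39−6 = 33
LF_Task 7 = LS_Task 9 = 39; LS_Task 7 = 39−10 = 29
LF_Task 6 = LS_Task 9 = 39; LS_Task 6 = 39−11 = 28
LF_Task 5 = LS_Task 6 = 28; LS_Task 5 = 28−15 = 13
LF_Task 4 = min(LS_Task 7=29, LS_Task 9=39) = 29; LS_Task 4 = 29−12 = 17
LF_Task 3 = LS_Task 5 = 13; LS_Task 3 = 13−9 = 4
LF_Task 2 = min(LS_Task 4=17, LS_Task 7=29, LS_Task 8=33) = 17; LS_Task 2 = 17−4 = 13
LF_Task 1 = min(LS_Task 4=17, LS_Task 5=13, LS_Task 8=33) = 13; LS_Task 1 = 13−13 = 0
Slack_Task 2 = LS_Task 2 − ES_Task 2 = 13 − 0 = 13

13 days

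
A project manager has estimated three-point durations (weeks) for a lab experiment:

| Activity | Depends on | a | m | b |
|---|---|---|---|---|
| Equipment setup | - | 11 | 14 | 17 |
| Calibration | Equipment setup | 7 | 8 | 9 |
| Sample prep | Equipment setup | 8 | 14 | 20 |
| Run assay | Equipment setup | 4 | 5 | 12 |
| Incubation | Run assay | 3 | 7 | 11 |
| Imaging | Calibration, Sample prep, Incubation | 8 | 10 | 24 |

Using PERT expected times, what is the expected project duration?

40 weeks

te_Equipment setup = (11 + 4·14 + 17)/6 = 84/6 = 14
te_Calibration = (7 + 4·8 + 9)/6 = 48/6 = 8
te_Sample prep = (8 + 4·14 + 20)/6 = 84/6 = 14
te_Run assay = (4 + 4·5 + 12)/6 = 36/6 = 6
te_Incubation = (3 + 4·7 + 11)/6 = 42/6 = 7
te_Imaging = (8 + 4·10 + 24)/6 = 72/6 = 12

Forward pass:
ES_Equipment setup = 0; EF_Equipment setup = 14
ES_Calibration = 14; EF_Calibration = 14+8 = 22
ES_Sample prep = 14; EF_Sample prep = 14+14 = 28
ES_Run assay = 14; EF_Run assay = 14+6 = 20
ES_Incubation = 20; EF_Incubation = 20+7 = 27
ES_Imaging = max(EF_Calibration=22, EF_Sample prep=28, EF_Incubation=27) = 28; EF_Imaging = 28+12 = 40
Expected project duration μ = 40 weeks. Critical path: Equipment setup → Sample prep → Imaging.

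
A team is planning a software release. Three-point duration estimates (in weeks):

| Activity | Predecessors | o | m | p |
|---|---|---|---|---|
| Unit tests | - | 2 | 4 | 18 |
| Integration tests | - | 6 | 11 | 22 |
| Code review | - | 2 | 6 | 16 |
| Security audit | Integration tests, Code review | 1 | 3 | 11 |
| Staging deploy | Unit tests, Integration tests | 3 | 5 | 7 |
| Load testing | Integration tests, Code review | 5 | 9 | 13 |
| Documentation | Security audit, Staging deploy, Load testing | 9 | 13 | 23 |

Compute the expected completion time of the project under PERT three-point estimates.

te_Unit tests = (2 + 4·4 + 18)/6 = 36/6 = 6
te_Integration tests = (6 + 4·11 + 22)/6 = 72/6 = 12
te_Code review = (2 + 4·6 + 16)/6 = 42/6 = 7
te_Security audit = (1 + 4·3 + 11)/6 = 24/6 = 4
te_Staging deploy = (3 + 4·5 + 7)/6 = 30/6 = 5
te_Load testing = (5 + 4·9 + 13)/6 = 54/6 = 9
te_Documentation = (9 + 4·13 + 23)/6 = 84/6 = 14

Forward pass:
ES_Unit tests = 0; EF_Unit tests = 6
ES_Integration tests = 0; EF_Integration tests = 12
ES_Code review = 0; EF_Code review = 7
ES_Security audit = max(EF_Integration tests=12, EF_Code review=7) = 12; EF_Security audit = 12+4 = 16
ES_Staging deploy = max(EF_Unit tests=6, EF_Integration tests=12) = 12; EF_Staging deploy = 12+5 = 17
ES_Load testing = max(EF_Integration tests=12, EF_Code review=7) = 12; EF_Load testing = 12+9 = 21
ES_Documentation = max(EF_Security audit=16, EF_Staging deploy=17, EF_Load testing=21) = 21; EF_Documentation = 21+14 = 35
Expected project duration μ = 35 weeks. Critical path: Integration tests → Load testing → Documentation.

35 weeks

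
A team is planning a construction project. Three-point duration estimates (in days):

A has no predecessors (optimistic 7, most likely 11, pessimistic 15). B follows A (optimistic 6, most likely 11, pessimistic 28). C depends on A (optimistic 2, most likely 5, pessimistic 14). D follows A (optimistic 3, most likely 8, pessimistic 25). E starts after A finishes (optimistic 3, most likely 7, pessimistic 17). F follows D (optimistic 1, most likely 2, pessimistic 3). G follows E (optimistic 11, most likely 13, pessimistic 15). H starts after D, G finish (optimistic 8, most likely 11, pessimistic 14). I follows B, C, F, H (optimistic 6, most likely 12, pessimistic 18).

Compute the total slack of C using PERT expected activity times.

te_A = (7 + 4·11 + 15)/6 = 66/6 = 11
te_B = (6 + 4·11 + 28)/6 = 78/6 = 13
te_C = (2 + 4·5 + 14)/6 = 36/6 = 6
te_D = (3 + 4·8 + 25)/6 = 60/6 = 10
te_E = (3 + 4·7 + 17)/6 = 48/6 = 8
te_F = (1 + 4·2 + 3)/6 = 12/6 = 2
te_G = (11 + 4·13 + 15)/6 = 78/6 = 13
te_H = (8 + 4·11 + 14)/6 = 66/6 = 11
te_I = (6 + 4·12 + 18)/6 = 72/6 = 12

Forward pass:
ES_A = 0; EF_A = 11
ES_B = 11; EF_B = 11+13 = 24
ES_C = 11; EF_C = 11+6 = 17
ES_D = 11; EF_D = 11+10 = 21
ES_E = 11; EF_E = 11+8 = 19
ES_F = 21; EF_F = 21+2 = 23
ES_G = 19; EF_G = 19+13 = 32
ES_H = max(EF_D=21, EF_G=32) = 32; EF_H = 32+11 = 43
ES_I = max(EF_B=24, EF_C=17, EF_F=23, EF_H=43) = 43; EF_I = 43+12 = 55
Expected project duration μ = 55 days. Critical path: A → E → G → H → I.

Backward pass:
LF_I = 55; LS_I = 55−12 = 43
LF_H = LS_I = 43; LS_H = 43−11 = 32
LF_G = LS_H = 32; LS_G = 32−13 = 19
LF_F = LS_I = 43; LS_F = 43−2 = 41
LF_E = LS_G = 19; LS_E = 19−8 = 11
LF_D = min(LS_F=41, LS_H=32) = 32; LS_D = 32−10 = 22
LF_C = LS_I = 43; LS_C = 43−6 = 37
LF_B = LS_I = 43; LS_B = 43−13 = 30
LF_A = min(LS_B=30, LS_C=37, LS_D=22, LS_E=11) = 11; LS_A = 11−11 = 0
Slack_C = LS_C − ES_C = 37 − 11 = 26

26 days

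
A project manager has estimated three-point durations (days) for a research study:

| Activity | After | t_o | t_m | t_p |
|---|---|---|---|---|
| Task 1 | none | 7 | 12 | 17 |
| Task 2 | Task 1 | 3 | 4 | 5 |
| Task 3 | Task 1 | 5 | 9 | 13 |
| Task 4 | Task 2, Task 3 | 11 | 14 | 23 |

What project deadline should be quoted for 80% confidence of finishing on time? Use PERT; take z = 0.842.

38.5 days

te_Task 1 = (7 + 4·12 + 17)/6 = 72/6 = 12; σ²_Task 1 = ((17−7)/6)² = 2.778
te_Task 2 = (3 + 4·4 + 5)/6 = 24/6 = 4; σ²_Task 2 = ((5−3)/6)² = 0.111
te_Task 3 = (5 + 4·9 + 13)/6 = 54/6 = 9; σ²_Task 3 = ((13−5)/6)² = 1.778
te_Task 4 = (11 + 4·14 + 23)/6 = 90/6 = 15; σ²_Task 4 = ((23−11)/6)² = 4.000

Forward pass:
ES_Task 1 = 0; EF_Task 1 = 12
ES_Task 2 = 12; EF_Task 2 = 12+4 = 16
ES_Task 3 = 12; EF_Task 3 = 12+9 = 21
ES_Task 4 = max(EF_Task 2=16, EF_Task 3=21) = 21; EF_Task 4 = 21+15 = 36
Expected project duration μ = 36 days. Critical path: Task 1 → Task 3 → Task 4.

Variance along critical path = 2.778 + 1.778 + 4.000 = 8.556; σ = 2.925 days.
D = μ + z·σ = 36 + 0.842·2.925 = 38.5 days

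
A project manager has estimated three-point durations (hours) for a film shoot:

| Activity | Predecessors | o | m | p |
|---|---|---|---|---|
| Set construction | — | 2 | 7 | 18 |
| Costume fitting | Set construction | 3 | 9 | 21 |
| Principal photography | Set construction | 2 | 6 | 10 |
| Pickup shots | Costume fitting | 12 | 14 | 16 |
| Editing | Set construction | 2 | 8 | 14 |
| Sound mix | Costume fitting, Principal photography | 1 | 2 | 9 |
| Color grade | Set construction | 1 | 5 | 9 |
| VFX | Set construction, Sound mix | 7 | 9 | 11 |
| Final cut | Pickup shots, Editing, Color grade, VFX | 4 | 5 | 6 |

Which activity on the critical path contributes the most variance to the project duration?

te_Set construction = (2 + 4·7 + 18)/6 = 48/6 = 8; σ²_Set construction = ((18−2)/6)² = 7.111
te_Costume fitting = (3 + 4·9 + 21)/6 = 60/6 = 10; σ²_Costume fitting = ((21−3)/6)² = 9.000
te_Principal photography = (2 + 4·6 + 10)/6 = 36/6 = 6; σ²_Principal photography = ((10−2)/6)² = 1.778
te_Pickup shots = (12 + 4·14 + 16)/6 = 84/6 = 14; σ²_Pickup shots = ((16−12)/6)² = 0.444
te_Editing = (2 + 4·8 + 14)/6 = 48/6 = 8; σ²_Editing = ((14−2)/6)² = 4.000
te_Sound mix = (1 + 4·2 + 9)/6 = 18/6 = 3; σ²_Sound mix = ((9−1)/6)² = 1.778
te_Color grade = (1 + 4·5 + 9)/6 = 30/6 = 5; σ²_Color grade = ((9−1)/6)² = 1.778
te_VFX = (7 + 4·9 + 11)/6 = 54/6 = 9; σ²_VFX = ((11−7)/6)² = 0.444
te_Final cut = (4 + 4·5 + 6)/6 = 30/6 = 5; σ²_Final cut = ((6−4)/6)² = 0.111

Forward pass:
ES_Set construction = 0; EF_Set construction = 8
ES_Costume fitting = 8; EF_Costume fitting = 8+10 = 18
ES_Principal photography = 8; EF_Principal photography = 8+6 = 14
ES_Pickup shots = 18; EF_Pickup shots = 18+14 = 32
ES_Editing = 8; EF_Editing = 8+8 = 16
ES_Sound mix = max(EF_Costume fitting=18, EF_Principal photography=14) = 18; EF_Sound mix = 18+3 = 21
ES_Color grade = 8; EF_Color grade = 8+5 = 13
ES_VFX = max(EF_Set construction=8, EF_Sound mix=21) = 21; EF_VFX = 21+9 = 30
ES_Final cut = max(EF_Pickup shots=32, EF_Editing=16, EF_Color grade=13, EF_VFX=30) = 32; EF_Final cut = 32+5 = 37
Expected project duration μ = 37 hours. Critical path: Set construction → Costume fitting → Pickup shots → Final cut.

Variances on critical path: σ²_Set construction=7.111, σ²_Costume fitting=9.000, σ²_Pickup shots=0.444, σ²_Final cut=0.111.
Largest is σ²_Costume fitting = 9.000.

Costume fitting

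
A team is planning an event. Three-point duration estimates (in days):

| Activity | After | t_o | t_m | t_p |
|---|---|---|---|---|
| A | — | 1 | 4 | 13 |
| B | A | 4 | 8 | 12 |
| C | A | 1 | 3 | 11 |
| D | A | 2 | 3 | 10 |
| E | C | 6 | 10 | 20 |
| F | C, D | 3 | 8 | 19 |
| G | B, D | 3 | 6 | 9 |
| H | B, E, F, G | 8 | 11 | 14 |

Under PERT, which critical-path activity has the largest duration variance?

te_A = (1 + 4·4 + 13)/6 = 30/6 = 5; σ²_A = ((13−1)/6)² = 4.000
te_B = (4 + 4·8 + 12)/6 = 48/6 = 8; σ²_B = ((12−4)/6)² = 1.778
te_C = (1 + 4·3 + 11)/6 = 24/6 = 4; σ²_C = ((11−1)/6)² = 2.778
te_D = (2 + 4·3 + 10)/6 = 24/6 = 4; σ²_D = ((10−2)/6)² = 1.778
te_E = (6 + 4·10 + 20)/6 = 66/6 = 11; σ²_E = ((20−6)/6)² = 5.444
te_F = (3 + 4·8 + 19)/6 = 54/6 = 9; σ²_F = ((19−3)/6)² = 7.111
te_G = (3 + 4·6 + 9)/6 = 36/6 = 6; σ²_G = ((9−3)/6)² = 1.000
te_H = (8 + 4·11 + 14)/6 = 66/6 = 11; σ²_H = ((14−8)/6)² = 1.000

Forward pass:
ES_A = 0; EF_A = 5
ES_B = 5; EF_B = 5+8 = 13
ES_C = 5; EF_C = 5+4 = 9
ES_D = 5; EF_D = 5+4 = 9
ES_E = 9; EF_E = 9+11 = 20
ES_F = max(EF_C=9, EF_D=9) = 9; EF_F = 9+9 = 18
ES_G = max(EF_B=13, EF_D=9) = 13; EF_G = 13+6 = 19
ES_H = max(EF_B=13, EF_E=20, EF_F=18, EF_G=19) = 20; EF_H = 20+11 = 31
Expected project duration μ = 31 days. Critical path: A → C → E → H.

Variances on critical path: σ²_A=4.000, σ²_C=2.778, σ²_E=5.444, σ²_H=1.000.
Largest is σ²_E = 5.444.

E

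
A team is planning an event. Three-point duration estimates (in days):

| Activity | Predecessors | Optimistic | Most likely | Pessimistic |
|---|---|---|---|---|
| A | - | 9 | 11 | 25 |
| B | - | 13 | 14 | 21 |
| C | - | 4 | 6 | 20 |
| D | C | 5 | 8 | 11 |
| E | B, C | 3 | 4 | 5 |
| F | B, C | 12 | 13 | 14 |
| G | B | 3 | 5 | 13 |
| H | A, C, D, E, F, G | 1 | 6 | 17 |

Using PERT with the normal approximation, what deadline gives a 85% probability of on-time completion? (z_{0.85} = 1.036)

te_A = (9 + 4·11 + 25)/6 = 78/6 = 13; σ²_A = ((25−9)/6)² = 7.111
te_B = (13 + 4·14 + 21)/6 = 90/6 = 15; σ²_B = ((21−13)/6)² = 1.778
te_C = (4 + 4·6 + 20)/6 = 48/6 = 8; σ²_C = ((20−4)/6)² = 7.111
te_D = (5 + 4·8 + 11)/6 = 48/6 = 8; σ²_D = ((11−5)/6)² = 1.000
te_E = (3 + 4·4 + 5)/6 = 24/6 = 4; σ²_E = ((5−3)/6)² = 0.111
te_F = (12 + 4·13 + 14)/6 = 78/6 = 13; σ²_F = ((14−12)/6)² = 0.111
te_G = (3 + 4·5 + 13)/6 = 36/6 = 6; σ²_G = ((13−3)/6)² = 2.778
te_H = (1 + 4·6 + 17)/6 = 42/6 = 7; σ²_H = ((17−1)/6)² = 7.111

Forward pass:
ES_A = 0; EF_A = 13
ES_B = 0; EF_B = 15
ES_C = 0; EF_C = 8
ES_D = 8; EF_D = 8+8 = 16
ES_E = max(EF_B=15, EF_C=8) = 15; EF_E = 15+4 = 19
ES_F = max(EF_B=15, EF_C=8) = 15; EF_F = 15+13 = 28
ES_G = 15; EF_G = 15+6 = 21
ES_H = max(EF_A=13, EF_C=8, EF_D=16, EF_E=19, EF_F=28, EF_G=21) = 28; EF_H = 28+7 = 35
Expected project duration μ = 35 days. Critical path: B → F → H.

Variance along critical path = 1.778 + 0.111 + 7.111 = 9.000; σ = 3.000 days.
D = μ + z·σ = 35 + 1.036·3.000 = 38.1 days

38.1 days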